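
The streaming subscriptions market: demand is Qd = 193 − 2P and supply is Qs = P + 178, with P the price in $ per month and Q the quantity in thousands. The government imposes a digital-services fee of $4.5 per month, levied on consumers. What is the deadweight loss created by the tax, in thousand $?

Deadweight loss = $6.75 thousand.

Without the tax, 193 − 2P = P + 178 gives 3P = 15, so P* = $5 and Q* = 183.
With the tax collected from consumers, demand (in seller-price terms) shifts: Qd = 193 − 2(P + 4.5).
New equilibrium: consumers pay $6.5, sellers receive $2, Q = 180. (Wedge: Pb − Ps = 4.5.)
Quantity falls by |ΔQ| = |183 − 180| = 3.
DWL = ½ · t · |ΔQ| = ½ · 4.5 · 3 = $6.75.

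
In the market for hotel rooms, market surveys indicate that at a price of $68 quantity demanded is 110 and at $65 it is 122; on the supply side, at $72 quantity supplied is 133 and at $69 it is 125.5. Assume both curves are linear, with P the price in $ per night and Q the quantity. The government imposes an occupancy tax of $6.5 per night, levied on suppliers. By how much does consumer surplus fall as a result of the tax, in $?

Consumer surplus falls by $282.5.

Demand slope: (122 − 110)/(65 − 68) = -4, so Qd = 382 − 4P.
Supply slope: (125.5 − 133)/(69 − 72) = 2.5, so Qs = 2.5P − 47.
Before the tax: set 382 − 4P = 2.5P − 47 → P* = $66, Q* = 118.
With the tax collected from suppliers, supply shifts: Qs = 2.5(P − 6.5) − 47.
New equilibrium: consumers pay $68.5, suppliers receive $62, Q = 108. (Wedge: Pb − Ps = 6.5.)
ΔCS is the trapezoid between Q = 108 and Q = 118 of height $2.5: ½ · (118 + 108) · 2.5 = $282.5.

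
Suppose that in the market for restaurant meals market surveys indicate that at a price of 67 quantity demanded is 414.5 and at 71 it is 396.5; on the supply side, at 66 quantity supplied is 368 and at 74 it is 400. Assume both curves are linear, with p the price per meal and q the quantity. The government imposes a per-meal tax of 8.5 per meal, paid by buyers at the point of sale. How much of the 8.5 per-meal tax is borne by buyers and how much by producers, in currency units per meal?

Buyers bear 4 per meal; producers bear 4.5 per meal.

Demand slope: (396.5 − 414.5)/(71 − 67) = -4.5, so qd = 716 − 4.5p.
Supply slope: (400 − 368)/(74 − 66) = 4, so qs = 4p + 104.
Before the tax: set 716 − 4.5p = 4p + 104 → p* = 72, q* = 392.
With the tax collected from buyers, demand (in seller-price terms) shifts: qd = 716 − 4.5(p + 8.5).
Solving gives q = 374 with buyers paying 76 and producers receiving 67.5 (the 8.5 wedge).
Burden on buyers: 4; on producers: 4.5. (They sum to 8.5.)
The less price-elastic side of the market bears the larger share of a per-unit tax.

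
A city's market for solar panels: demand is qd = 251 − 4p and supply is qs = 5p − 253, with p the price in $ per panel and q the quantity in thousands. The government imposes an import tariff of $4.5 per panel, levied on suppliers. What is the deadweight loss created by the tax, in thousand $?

Without the tax, 251 − 4p = 5p − 253 gives 9p = 504, so p* = $56 and q* = 27.
With the tax collected from suppliers, supply shifts: qs = 5(p − 4.5) − 253.
New equilibrium: buyers pay $58.5, suppliers receive $54, q = 17. (Wedge: pb − ps = 4.5.)
Quantity falls by |ΔQ| = |27 − 17| = 10.
DWL = ½ · t · |ΔQ| = ½ · 4.5 · 10 = $22.5.

Deadweight loss = $22.5 thousand.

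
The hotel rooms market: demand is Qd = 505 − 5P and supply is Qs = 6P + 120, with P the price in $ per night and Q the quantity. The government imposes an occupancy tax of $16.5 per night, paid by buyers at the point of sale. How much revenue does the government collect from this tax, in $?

Tax revenue = $4702.5.

Without the tax, 505 − 5P = 6P + 120 gives 11P = 385, so P* = $35 and Q* = 330.
With the tax collected from buyers, demand (in seller-price terms) shifts: Qd = 505 − 5(P + 16.5).
Solving gives Q = 285 with buyers paying $44 and sellers receiving $27.5 (the $16.5 wedge).
Revenue = t · Q = 16.5 · 285 = $4702.5.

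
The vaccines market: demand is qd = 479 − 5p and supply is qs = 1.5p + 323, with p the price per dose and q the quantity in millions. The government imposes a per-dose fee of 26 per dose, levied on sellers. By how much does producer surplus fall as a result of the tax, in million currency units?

Producer surplus falls by 6880 million.

Without the tax, 479 − 5p = 1.5p + 323 gives 6.5p = 156, so p* = 24 and q* = 359.
With the tax collected from sellers, supply shifts: qs = 1.5(p − 26) + 323.
Solving gives q = 329 with buyers paying 30 and sellers receiving 4 (the 26 wedge).
ΔPS is the trapezoid between Q = 329 and Q = 359 of height 20: ½ · (359 + 329) · 20 = 6880.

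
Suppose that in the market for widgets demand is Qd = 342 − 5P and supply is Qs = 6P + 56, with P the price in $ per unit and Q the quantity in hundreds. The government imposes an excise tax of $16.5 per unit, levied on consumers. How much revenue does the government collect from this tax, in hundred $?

Before the tax: set 342 − 5P = 6P + 56 → P* = $26, Q* = 212.
With the tax collected from consumers, demand (in seller-price terms) shifts: Qd = 342 − 5(P + 16.5).
New equilibrium: consumers pay $35, sellers receive $18.5, Q = 167. (Wedge: Pb − Ps = 16.5.)
Revenue = t · Q = 16.5 · 167 = $2755.5.

Tax revenue = $2755.5 hundred.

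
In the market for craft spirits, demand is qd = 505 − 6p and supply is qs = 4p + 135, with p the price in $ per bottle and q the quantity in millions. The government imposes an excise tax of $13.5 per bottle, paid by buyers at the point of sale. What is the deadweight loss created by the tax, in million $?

Deadweight loss = $218.7 million.

Without the tax, 505 − 6p = 4p + 135 gives 10p = 370, so p* = $37 and q* = 283.
With the tax collected from buyers, demand (in seller-price terms) shifts: qd = 505 − 6(p + 13.5).
New equilibrium: buyers pay $42.4, suppliers receive $28.9, q = 250.6. (Wedge: pb − ps = 13.5.)
Quantity falls by |ΔQ| = |283 − 250.6| = 32.4.
DWL = ½ · t · |ΔQ| = ½ · 13.5 · 32.4 = $218.7.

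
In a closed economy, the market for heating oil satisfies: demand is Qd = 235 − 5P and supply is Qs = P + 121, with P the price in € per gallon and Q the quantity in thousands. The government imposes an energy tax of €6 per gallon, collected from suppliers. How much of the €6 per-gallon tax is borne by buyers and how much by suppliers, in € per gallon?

Without the tax, 235 − 5P = P + 121 gives 6P = 114, so P* = €19 and Q* = 140.
With the tax collected from suppliers, supply shifts: Qs = (P − 6) + 121.
Solving gives Q = 135 with buyers paying €20 and suppliers receiving €14 (the €6 wedge).
Burden on buyers: €1; on suppliers: €5. (They sum to €6.)
The less price-elastic side of the market bears the larger share of a per-unit tax.

Buyers bear €1 per gallon; suppliers bear €5 per gallon.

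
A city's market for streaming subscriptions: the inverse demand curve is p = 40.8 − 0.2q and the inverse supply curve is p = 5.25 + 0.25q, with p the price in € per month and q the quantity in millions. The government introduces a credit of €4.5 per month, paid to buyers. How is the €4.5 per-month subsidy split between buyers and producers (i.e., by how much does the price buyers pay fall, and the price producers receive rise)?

Inverting to q(p) form: qd = 204 − 5p; qs = 4p − 21.
Without the subsidy, 204 − 5p = 4p − 21 gives 9p = 225, so p* = €25 and q* = 79.
With a per-unit subsidy paid to buyers, each effectively pays p − 4.5, so demand becomes qd = 204 − 5(p − 4.5).
New equilibrium: buyers pay €23, producers receive €27.5, q = 89. (Wedge: pb − ps = −4.5.)
Gain to buyers: €2; to producers: €2.5. (They sum to €4.5.)

Buyers gain €2 per month; producers gain €2.5 per month.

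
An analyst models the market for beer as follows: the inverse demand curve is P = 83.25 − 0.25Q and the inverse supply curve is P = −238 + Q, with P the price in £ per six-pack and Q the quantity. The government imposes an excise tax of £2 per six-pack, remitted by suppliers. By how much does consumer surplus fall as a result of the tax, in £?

Consumer surplus falls by £102.48.

Inverting to Q(P) form: Qd = 333 − 4P; Qs = P + 238.
Without the tax, 333 − 4P = P + 238 gives 5P = 95, so P* = £19 and Q* = 257.
With the tax collected from suppliers, supply shifts: Qs = (P − 2) + 238.
New equilibrium: buyers pay £19.4, suppliers receive £17.4, Q = 255.4. (Wedge: Pb − Ps = 2.)
ΔCS is the trapezoid between Q = 255.4 and Q = 257 of height £0.4: ½ · (257 + 255.4) · 0.4 = £102.48.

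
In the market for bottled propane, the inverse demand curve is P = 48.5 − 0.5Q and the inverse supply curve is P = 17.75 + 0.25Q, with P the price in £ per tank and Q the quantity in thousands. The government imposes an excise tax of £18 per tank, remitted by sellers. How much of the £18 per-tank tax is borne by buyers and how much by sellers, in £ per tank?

Buyers bear £12 per tank; sellers bear £6 per tank.

Rewrite in direct form: Qd = 97 − 2P and Qs = 4P − 71.
Without the tax, 97 − 2P = 4P − 71 gives 6P = 168, so P* = £28 and Q* = 41.
With the tax collected from sellers, supply shifts: Qs = 4(P − 18) − 71.
Solving gives Q = 17 with buyers paying £40 and sellers receiving £22 (the £18 wedge).
Burden on buyers: £12; on sellers: £6. (They sum to £18.)
The less price-elastic side of the market bears the larger share of a per-unit tax.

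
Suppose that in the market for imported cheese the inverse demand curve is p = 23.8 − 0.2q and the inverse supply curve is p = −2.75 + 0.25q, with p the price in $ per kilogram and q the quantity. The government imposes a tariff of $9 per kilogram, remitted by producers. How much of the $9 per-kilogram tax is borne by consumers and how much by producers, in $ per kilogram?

Consumers bear $4 per kilogram; producers bear $5 per kilogram.

Rewrite in direct form: qd = 119 − 5p and qs = 4p + 11.
Without the tax, 119 − 5p = 4p + 11 gives 9p = 108, so p* = $12 and q* = 59.
With the tax collected from producers, supply shifts: qs = 4(p − 9) + 11.
Solving gives q = 39 with consumers paying $16 and producers receiving $7 (the $9 wedge).
Burden on consumers: $4; on producers: $5. (They sum to $9.)
The less price-elastic side of the market bears the larger share of a per-unit tax.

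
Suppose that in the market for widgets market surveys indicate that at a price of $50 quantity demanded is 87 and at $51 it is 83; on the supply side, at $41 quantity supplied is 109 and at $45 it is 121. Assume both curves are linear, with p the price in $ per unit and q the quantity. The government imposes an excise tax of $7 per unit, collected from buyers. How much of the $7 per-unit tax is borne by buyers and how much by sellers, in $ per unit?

Demand slope: (83 − 87)/(51 − 50) = -4, so qd = 287 − 4p.
Supply slope: (121 − 109)/(45 − 41) = 3, so qs = 3p − 14.
Before the tax: set 287 − 4p = 3p − 14 → p* = $43, q* = 115.
With the tax collected from buyers, demand (in seller-price terms) shifts: qd = 287 − 4(p + 7).
New equilibrium: buyers pay $46, sellers receive $39, q = 103. (Wedge: pb − ps = 7.)
Burden on buyers: $3; on sellers: $4. (They sum to $7.)

Buyers bear $3 per unit; sellers bear $4 per unit.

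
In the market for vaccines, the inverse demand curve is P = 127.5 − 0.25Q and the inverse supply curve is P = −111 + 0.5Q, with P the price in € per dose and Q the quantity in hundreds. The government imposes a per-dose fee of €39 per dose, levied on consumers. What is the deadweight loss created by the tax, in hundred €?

Deadweight loss = €1014 hundred.

Rewrite in direct form: Qd = 510 − 4P and Qs = 2P + 222.
Before the tax: set 510 − 4P = 2P + 222 → P* = €48, Q* = 318.
With the tax collected from consumers, demand (in seller-price terms) shifts: Qd = 510 − 4(P + 39).
Solving gives Q = 266 with consumers paying €61 and sellers receiving €22 (the €39 wedge).
Quantity falls by |ΔQ| = |318 − 266| = 52.
DWL = ½ · t · |ΔQ| = ½ · 39 · 52 = €1014.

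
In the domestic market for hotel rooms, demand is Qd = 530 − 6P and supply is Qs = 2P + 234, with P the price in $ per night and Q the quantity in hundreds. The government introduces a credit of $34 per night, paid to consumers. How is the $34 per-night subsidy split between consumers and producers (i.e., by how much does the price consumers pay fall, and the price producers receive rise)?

Consumers gain $8.5 per night; producers gain $25.5 per night.

Without the subsidy, 530 − 6P = 2P + 234 gives 8P = 296, so P* = $37 and Q* = 308.
With a per-unit subsidy paid to consumers, each effectively pays P − 34, so demand becomes Qd = 530 − 6(P − 34).
Solving gives Q = 359 with consumers paying $28.5 and producers receiving $62.5 (the $34 wedge).
Gain to consumers: $8.5; to producers: $25.5. (They sum to $34.)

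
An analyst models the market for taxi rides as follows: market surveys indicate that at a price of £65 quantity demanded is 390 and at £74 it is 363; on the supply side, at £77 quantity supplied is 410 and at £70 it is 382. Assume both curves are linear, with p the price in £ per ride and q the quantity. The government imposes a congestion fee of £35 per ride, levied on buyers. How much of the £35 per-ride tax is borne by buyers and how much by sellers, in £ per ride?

Demand slope: (363 − 390)/(74 − 65) = -3, so qd = 585 − 3p.
Supply slope: (382 − 410)/(70 − 77) = 4, so qs = 4p + 102.
Before the tax: set 585 − 3p = 4p + 102 → p* = £69, q* = 378.
With the tax collected from buyers, demand (in seller-price terms) shifts: qd = 585 − 3(p + 35).
New equilibrium: buyers pay £89, sellers receive £54, q = 318. (Wedge: pb − ps = 35.)
Burden on buyers: £20; on sellers: £15. (They sum to £35.)
The less price-elastic side of the market bears the larger share of a per-unit tax.

Buyers bear £20 per ride; sellers bear £15 per ride.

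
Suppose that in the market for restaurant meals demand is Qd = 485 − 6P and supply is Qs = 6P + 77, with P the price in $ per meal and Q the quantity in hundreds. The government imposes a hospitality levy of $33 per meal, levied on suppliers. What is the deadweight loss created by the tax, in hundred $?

Without the tax, 485 − 6P = 6P + 77 gives 12P = 408, so P* = $34 and Q* = 281.
With the tax collected from suppliers, supply shifts: Qs = 6(P − 33) + 77.
New equilibrium: buyers pay $50.5, suppliers receive $17.5, Q = 182. (Wedge: Pb − Ps = 33.)
Quantity falls by |ΔQ| = |281 − 182| = 99.
DWL = ½ · t · |ΔQ| = ½ · 33 · 99 = $1633.5.

Deadweight loss = $1633.5 hundred.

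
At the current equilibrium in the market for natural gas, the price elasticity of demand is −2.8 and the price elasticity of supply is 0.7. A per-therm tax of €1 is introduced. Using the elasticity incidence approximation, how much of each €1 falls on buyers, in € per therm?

Buyers bear ≈ €0.2 per therm.

Incidence ratio: buyers' share ≈ εs / (εs + |εd|) = 0.7 / (0.7 + 2.8) = 0.2.
So buyers bear ≈ 0.2 × €1 = €0.2; sellers bear €0.8.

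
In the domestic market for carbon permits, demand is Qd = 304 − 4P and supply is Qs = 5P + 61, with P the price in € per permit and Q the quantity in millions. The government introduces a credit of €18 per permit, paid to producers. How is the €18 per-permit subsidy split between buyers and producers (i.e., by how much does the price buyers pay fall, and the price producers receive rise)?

Before the subsidy: set 304 − 4P = 5P + 61 → P* = €27, Q* = 196.
With a per-unit subsidy paid to producers, each receives P + 18 per unit sold, so supply becomes Qs = 5(P + 18) + 61.
New equilibrium: buyers pay €17, producers receive €35, Q = 236. (Wedge: Pb − Ps = −18.)
Gain to buyers: €10; to producers: €8. (They sum to €18.)

Buyers gain €10 per permit; producers gain €8 per permit.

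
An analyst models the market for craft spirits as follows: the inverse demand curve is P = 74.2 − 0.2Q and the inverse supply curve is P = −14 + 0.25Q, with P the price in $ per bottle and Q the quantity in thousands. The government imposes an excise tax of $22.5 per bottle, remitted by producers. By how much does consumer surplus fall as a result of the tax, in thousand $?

Consumer surplus falls by $1710 thousand.

Inverting to Q(P) form: Qd = 371 − 5P; Qs = 4P + 56.
Without the tax, 371 − 5P = 4P + 56 gives 9P = 315, so P* = $35 and Q* = 196.
With the tax collected from producers, supply shifts: Qs = 4(P − 22.5) + 56.
New equilibrium: buyers pay $45, producers receive $22.5, Q = 146. (Wedge: Pb − Ps = 22.5.)
ΔCS is the trapezoid between Q = 146 and Q = 196 of height $10: ½ · (196 + 146) · 10 = $1710.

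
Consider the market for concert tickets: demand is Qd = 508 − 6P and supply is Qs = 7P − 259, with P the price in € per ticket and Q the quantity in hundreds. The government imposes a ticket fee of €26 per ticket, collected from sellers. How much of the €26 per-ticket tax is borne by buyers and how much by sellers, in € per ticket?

Buyers bear €14 per ticket; sellers bear €12 per ticket.

Without the tax, 508 − 6P = 7P − 259 gives 13P = 767, so P* = €59 and Q* = 154.
With the tax collected from sellers, supply shifts: Qs = 7(P − 26) − 259.
New equilibrium: buyers pay €73, sellers receive €47, Q = 70. (Wedge: Pb − Ps = 26.)
Burden on buyers: €14; on sellers: €12. (They sum to €26.)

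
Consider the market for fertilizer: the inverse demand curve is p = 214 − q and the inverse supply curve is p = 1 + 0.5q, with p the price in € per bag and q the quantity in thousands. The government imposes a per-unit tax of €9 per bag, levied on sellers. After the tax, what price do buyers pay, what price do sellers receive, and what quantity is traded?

Rewrite in direct form: qd = 214 − p and qs = 2p − 2.
Before the tax: set 214 − p = 2p − 2 → p* = €72, q* = 142.
With the tax collected from sellers, supply shifts: qs = 2(p − 9) − 2.
New equilibrium: buyers pay €78, sellers receive €69, q = 136. (Wedge: pb − ps = 9.)

Buyers pay €78; sellers receive €69; quantity = 136.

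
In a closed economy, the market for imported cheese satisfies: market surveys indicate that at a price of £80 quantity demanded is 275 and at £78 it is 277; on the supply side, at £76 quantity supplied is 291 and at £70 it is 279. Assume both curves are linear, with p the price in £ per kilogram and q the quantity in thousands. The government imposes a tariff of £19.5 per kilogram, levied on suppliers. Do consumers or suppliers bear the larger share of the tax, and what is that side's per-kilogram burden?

Consumers bear the larger share: £13 per kilogram.

Demand slope: (277 − 275)/(78 − 80) = -1, so qd = 355 − p.
Supply slope: (279 − 291)/(70 − 76) = 2, so qs = 2p + 139.
Without the tax, 355 − p = 2p + 139 gives 3p = 216, so p* = £72 and q* = 283.
With the tax collected from suppliers, supply shifts: qs = 2(p − 19.5) + 139.
Solving gives q = 270 with consumers paying £85 and suppliers receiving £65.5 (the £19.5 wedge).
Per-kilogram burden: consumers £13, suppliers £6.5.
Consumers take the larger share because demand is less price-elastic here (demand slope 1 vs supply slope 2).
The less price-elastic side of the market bears the larger share of a per-unit tax.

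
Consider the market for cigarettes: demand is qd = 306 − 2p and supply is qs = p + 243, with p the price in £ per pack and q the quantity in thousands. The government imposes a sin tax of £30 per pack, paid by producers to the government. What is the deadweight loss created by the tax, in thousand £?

Deadweight loss = £300 thousand.

Without the tax, 306 − 2p = p + 243 gives 3p = 63, so p* = £21 and q* = 264.
With the tax collected from producers, supply shifts: qs = (p − 30) + 243.
New equilibrium: consumers pay £31, producers receive £1, q = 244. (Wedge: pb − ps = 30.)
Quantity falls by |ΔQ| = |264 − 244| = 20.
DWL = ½ · t · |ΔQ| = ½ · 30 · 20 = £300.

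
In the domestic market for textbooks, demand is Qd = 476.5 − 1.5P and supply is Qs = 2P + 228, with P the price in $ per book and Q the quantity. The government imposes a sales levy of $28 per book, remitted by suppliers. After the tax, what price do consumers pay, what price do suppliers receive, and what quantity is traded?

Consumers pay $87; suppliers receive $59; quantity = 346.

Without the tax, 476.5 − 1.5P = 2P + 228 gives 3.5P = 248.5, so P* = $71 and Q* = 370.
With the tax collected from suppliers, supply shifts: Qs = 2(P − 28) + 228.
Solving gives Q = 346 with consumers paying $87 and suppliers receiving $59 (the $28 wedge).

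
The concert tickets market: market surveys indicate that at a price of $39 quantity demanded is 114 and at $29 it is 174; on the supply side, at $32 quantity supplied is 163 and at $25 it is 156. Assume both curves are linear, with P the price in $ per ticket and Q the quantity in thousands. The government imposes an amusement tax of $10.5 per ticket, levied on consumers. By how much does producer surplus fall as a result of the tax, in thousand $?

Producer surplus falls by $1417.5 thousand.

Demand slope: (174 − 114)/(29 − 39) = -6, so Qd = 348 − 6P.
Supply slope: (156 − 163)/(25 − 32) = 1, so Qs = P + 131.
Before the tax: set 348 − 6P = P + 131 → P* = $31, Q* = 162.
With the tax collected from consumers, demand (in seller-price terms) shifts: Qd = 348 − 6(P + 10.5).
Solving gives Q = 153 with consumers paying $32.5 and suppliers receiving $22 (the $10.5 wedge).
ΔPS is the trapezoid between Q = 153 and Q = 162 of height $9: ½ · (162 + 153) · 9 = $1417.5.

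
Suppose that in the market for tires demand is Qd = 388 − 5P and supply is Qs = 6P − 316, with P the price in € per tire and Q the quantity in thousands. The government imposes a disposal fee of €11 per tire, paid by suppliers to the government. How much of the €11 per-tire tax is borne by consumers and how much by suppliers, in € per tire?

Consumers bear €6 per tire; suppliers bear €5 per tire.

Without the tax, 388 − 5P = 6P − 316 gives 11P = 704, so P* = €64 and Q* = 68.
With the tax collected from suppliers, supply shifts: Qs = 6(P − 11) − 316.
New equilibrium: consumers pay €70, suppliers receive €59, Q = 38. (Wedge: Pb − Ps = 11.)
Burden on consumers: €6; on suppliers: €5. (They sum to €11.)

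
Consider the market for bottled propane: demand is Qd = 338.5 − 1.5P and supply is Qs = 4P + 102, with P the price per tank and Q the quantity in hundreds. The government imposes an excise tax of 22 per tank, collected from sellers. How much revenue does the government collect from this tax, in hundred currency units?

Before the tax: set 338.5 − 1.5P = 4P + 102 → P* = 43, Q* = 274.
With the tax collected from sellers, supply shifts: Qs = 4(P − 22) + 102.
Solving gives Q = 250 with buyers paying 59 and sellers receiving 37 (the 22 wedge).
Revenue = t · Q = 22 · 250 = 5500.

Tax revenue = 5500 hundred.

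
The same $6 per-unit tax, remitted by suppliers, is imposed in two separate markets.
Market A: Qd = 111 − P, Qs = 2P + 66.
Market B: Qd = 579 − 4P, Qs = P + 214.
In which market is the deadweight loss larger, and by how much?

Market B, by $2.4.

Market A: pre-tax P* = $15, Q* = 96; post-tax Q = 92; deadweight loss = $12.
Market B: pre-tax P* = $73, Q* = 287; post-tax Q = 282.2; deadweight loss = $14.4.
Difference: $12 vs $14.4 → market B is larger by $2.4.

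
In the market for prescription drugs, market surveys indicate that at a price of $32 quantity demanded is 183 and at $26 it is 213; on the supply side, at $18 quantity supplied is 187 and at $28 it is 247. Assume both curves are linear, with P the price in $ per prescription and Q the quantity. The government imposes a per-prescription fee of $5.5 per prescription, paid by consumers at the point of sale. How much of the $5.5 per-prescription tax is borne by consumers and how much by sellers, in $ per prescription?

Consumers bear $3 per prescription; sellers bear $2.5 per prescription.

Demand slope: (213 − 183)/(26 − 32) = -5, so Qd = 343 − 5P.
Supply slope: (247 − 187)/(28 − 18) = 6, so Qs = 6P + 79.
Before the tax: set 343 − 5P = 6P + 79 → P* = $24, Q* = 223.
With the tax collected from consumers, demand (in seller-price terms) shifts: Qd = 343 − 5(P + 5.5).
Solving gives Q = 208 with consumers paying $27 and sellers receiving $21.5 (the $5.5 wedge).
Burden on consumers: $3; on sellers: $2.5. (They sum to $5.5.)
The less price-elastic side of the market bears the larger share of a per-unit tax.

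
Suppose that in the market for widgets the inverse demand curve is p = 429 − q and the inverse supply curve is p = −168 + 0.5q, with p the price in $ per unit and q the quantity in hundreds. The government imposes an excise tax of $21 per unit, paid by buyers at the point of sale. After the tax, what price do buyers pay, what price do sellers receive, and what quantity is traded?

Buyers pay $45; sellers receive $24; quantity = 384.

Inverting to q(p) form: qd = 429 − p; qs = 2p + 336.
Without the tax, 429 − p = 2p + 336 gives 3p = 93, so p* = $31 and q* = 398.
With the tax collected from buyers, demand (in seller-price terms) shifts: qd = 429 − (p + 21).
New equilibrium: buyers pay $45, sellers receive $24, q = 384. (Wedge: pb − ps = 21.)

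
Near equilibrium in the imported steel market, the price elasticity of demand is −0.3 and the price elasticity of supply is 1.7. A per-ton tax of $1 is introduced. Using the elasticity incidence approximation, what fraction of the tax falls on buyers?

Incidence ratio: buyers' share ≈ εs / (εs + |εd|) = 1.7 / (1.7 + 0.3) = 0.85.
Supply is the more elastic side, so buyers bear the larger share.

Buyers' share ≈ 0.85.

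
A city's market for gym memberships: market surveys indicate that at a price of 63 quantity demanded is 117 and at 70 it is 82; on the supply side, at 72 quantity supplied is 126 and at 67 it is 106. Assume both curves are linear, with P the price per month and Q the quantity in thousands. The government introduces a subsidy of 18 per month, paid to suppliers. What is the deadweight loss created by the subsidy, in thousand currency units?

Deadweight loss = 360 thousand.

Demand slope: (82 − 117)/(70 − 63) = -5, so Qd = 432 − 5P.
Supply slope: (106 − 126)/(67 − 72) = 4, so Qs = 4P − 162.
Before the subsidy: set 432 − 5P = 4P − 162 → P* = 66, Q* = 102.
With a per-unit subsidy paid to suppliers, each receives P + 18 per unit sold, so supply becomes Qs = 4(P + 18) − 162.
New equilibrium: consumers pay 58, suppliers receive 76, Q = 142. (Wedge: Pb − Ps = −18.)
Quantity rises by |ΔQ| = |102 − 142| = 40.
DWL = ½ · t · |ΔQ| = ½ · 18 · 40 = 360.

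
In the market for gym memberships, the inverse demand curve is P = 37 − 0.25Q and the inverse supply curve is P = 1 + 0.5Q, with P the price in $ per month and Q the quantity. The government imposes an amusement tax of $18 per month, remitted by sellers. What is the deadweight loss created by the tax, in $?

Rewrite in direct form: Qd = 148 − 4P and Qs = 2P − 2.
Without the tax, 148 − 4P = 2P − 2 gives 6P = 150, so P* = $25 and Q* = 48.
With the tax collected from sellers, supply shifts: Qs = 2(P − 18) − 2.
New equilibrium: buyers pay $31, sellers receive $13, Q = 24. (Wedge: Pb − Ps = 18.)
Quantity falls by |ΔQ| = |48 − 24| = 24.
DWL = ½ · t · |ΔQ| = ½ · 18 · 24 = $216.

Deadweight loss = $216.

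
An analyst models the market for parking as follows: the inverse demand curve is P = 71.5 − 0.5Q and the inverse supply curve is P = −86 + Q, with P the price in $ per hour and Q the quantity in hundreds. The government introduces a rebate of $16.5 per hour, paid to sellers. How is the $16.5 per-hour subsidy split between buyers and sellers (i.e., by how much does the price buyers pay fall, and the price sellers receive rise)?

Buyers gain $5.5 per hour; sellers gain $11 per hour.

Inverting to Q(P) form: Qd = 143 − 2P; Qs = P + 86.
Before the subsidy: set 143 − 2P = P + 86 → P* = $19, Q* = 105.
With a per-unit subsidy paid to sellers, each receives P + 16.5 per unit sold, so supply becomes Qs = (P + 16.5) + 86.
Solving gives Q = 116 with buyers paying $13.5 and sellers receiving $30 (the $16.5 wedge).
Gain to buyers: $5.5; to sellers: $11. (They sum to $16.5.)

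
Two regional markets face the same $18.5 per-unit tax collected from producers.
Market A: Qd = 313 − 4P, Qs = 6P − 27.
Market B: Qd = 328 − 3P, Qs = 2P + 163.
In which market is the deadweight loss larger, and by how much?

Market A, by $205.35.

Market A: pre-tax P* = $34, Q* = 177; post-tax Q = 132.6; deadweight loss = $410.7.
Market B: pre-tax P* = $33, Q* = 229; post-tax Q = 206.8; deadweight loss = $205.35.
Difference: $410.7 vs $205.35 → market A is larger by $205.35.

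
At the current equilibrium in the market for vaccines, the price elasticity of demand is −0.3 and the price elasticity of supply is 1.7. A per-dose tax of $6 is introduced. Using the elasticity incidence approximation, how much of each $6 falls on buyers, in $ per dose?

Incidence ratio: buyers' share ≈ εs / (εs + |εd|) = 1.7 / (1.7 + 0.3) = 0.85.
So buyers bear ≈ 0.85 × $6 = $5.1; producers bear $0.9.

Buyers bear ≈ $5.1 per dose.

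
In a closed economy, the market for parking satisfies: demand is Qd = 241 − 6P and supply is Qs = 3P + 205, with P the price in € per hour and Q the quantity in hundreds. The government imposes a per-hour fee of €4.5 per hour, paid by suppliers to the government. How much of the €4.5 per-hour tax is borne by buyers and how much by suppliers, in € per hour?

Buyers bear €1.5 per hour; suppliers bear €3 per hour.

Before the tax: set 241 − 6P = 3P + 205 → P* = €4, Q* = 217.
With the tax collected from suppliers, supply shifts: Qs = 3(P − 4.5) + 205.
New equilibrium: buyers pay €5.5, suppliers receive €1, Q = 208. (Wedge: Pb − Ps = 4.5.)
Burden on buyers: €1.5; on suppliers: €3. (They sum to €4.5.)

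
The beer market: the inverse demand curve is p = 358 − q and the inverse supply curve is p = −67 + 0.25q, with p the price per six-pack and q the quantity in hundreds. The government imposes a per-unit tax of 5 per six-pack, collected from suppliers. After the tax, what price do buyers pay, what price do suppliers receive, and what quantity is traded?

Buyers pay 22; suppliers receive 17; quantity = 336.

Inverting to q(p) form: qd = 358 − p; qs = 4p + 268.
Before the tax: set 358 − p = 4p + 268 → p* = 18, q* = 340.
With the tax collected from suppliers, supply shifts: qs = 4(p − 5) + 268.
New equilibrium: buyers pay 22, suppliers receive 17, q = 336. (Wedge: pb − ps = 5.)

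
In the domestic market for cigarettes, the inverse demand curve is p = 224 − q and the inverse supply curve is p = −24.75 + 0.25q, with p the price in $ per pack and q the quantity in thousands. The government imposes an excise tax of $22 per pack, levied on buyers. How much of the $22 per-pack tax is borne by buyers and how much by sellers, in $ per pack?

Rewrite in direct form: qd = 224 − p and qs = 4p + 99.
Before the tax: set 224 − p = 4p + 99 → p* = $25, q* = 199.
With the tax collected from buyers, demand (in seller-price terms) shifts: qd = 224 − (p + 22).
Solving gives q = 181.4 with buyers paying $42.6 and sellers receiving $20.6 (the $22 wedge).
Burden on buyers: $17.6; on sellers: $4.4. (They sum to $22.)

Buyers bear $17.6 per pack; sellers bear $4.4 per pack.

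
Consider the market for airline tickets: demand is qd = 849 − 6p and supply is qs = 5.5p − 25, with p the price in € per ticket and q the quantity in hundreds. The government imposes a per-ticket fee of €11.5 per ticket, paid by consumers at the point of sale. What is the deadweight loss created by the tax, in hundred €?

Before the tax: set 849 − 6p = 5.5p − 25 → p* = €76, q* = 393.
With the tax collected from consumers, demand (in seller-price terms) shifts: qd = 849 − 6(p + 11.5).
New equilibrium: consumers pay €81.5, sellers receive €70, q = 360. (Wedge: pb − ps = 11.5.)
Quantity falls by |ΔQ| = |393 − 360| = 33.
DWL = ½ · t · |ΔQ| = ½ · 11.5 · 33 = €189.75.

Deadweight loss = €189.75 hundred.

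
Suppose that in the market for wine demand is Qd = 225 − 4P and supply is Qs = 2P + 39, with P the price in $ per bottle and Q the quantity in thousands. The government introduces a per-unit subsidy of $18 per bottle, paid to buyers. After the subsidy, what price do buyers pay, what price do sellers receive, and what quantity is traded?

Buyers pay $25; sellers receive $43; quantity = 125.

Before the subsidy: set 225 − 4P = 2P + 39 → P* = $31, Q* = 101.
With a per-unit subsidy paid to buyers, each effectively pays P − 18, so demand becomes Qd = 225 − 4(P − 18).
Solving gives Q = 125 with buyers paying $25 and sellers receiving $43 (the $18 wedge).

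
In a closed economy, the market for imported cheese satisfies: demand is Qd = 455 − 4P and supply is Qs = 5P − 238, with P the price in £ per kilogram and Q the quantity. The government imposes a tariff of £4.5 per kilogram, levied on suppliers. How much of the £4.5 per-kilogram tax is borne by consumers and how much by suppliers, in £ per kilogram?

Consumers bear £2.5 per kilogram; suppliers bear £2 per kilogram.

Before the tax: set 455 − 4P = 5P − 238 → P* = £77, Q* = 147.
With the tax collected from suppliers, supply shifts: Qs = 5(P − 4.5) − 238.
Solving gives Q = 137 with consumers paying £79.5 and suppliers receiving £75 (the £4.5 wedge).
Burden on consumers: £2.5; on suppliers: £2. (They sum to £4.5.)
The less price-elastic side of the market bears the larger share of a per-unit tax.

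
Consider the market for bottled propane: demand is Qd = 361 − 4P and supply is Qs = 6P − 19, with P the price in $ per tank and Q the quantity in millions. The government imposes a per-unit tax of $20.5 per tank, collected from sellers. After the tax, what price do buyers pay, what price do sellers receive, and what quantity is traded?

Buyers pay $50.3; sellers receive $29.8; quantity = 159.8.

Before the tax: set 361 − 4P = 6P − 19 → P* = $38, Q* = 209.
With the tax collected from sellers, supply shifts: Qs = 6(P − 20.5) − 19.
Solving gives Q = 159.8 with buyers paying $50.3 and sellers receiving $29.8 (the $20.5 wedge).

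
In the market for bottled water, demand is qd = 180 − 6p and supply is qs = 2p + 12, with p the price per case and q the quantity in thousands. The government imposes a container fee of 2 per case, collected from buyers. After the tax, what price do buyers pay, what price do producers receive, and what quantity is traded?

Before the tax: set 180 − 6p = 2p + 12 → p* = 21, q* = 54.
With the tax collected from buyers, demand (in seller-price terms) shifts: qd = 180 − 6(p + 2).
New equilibrium: buyers pay 21.5, producers receive 19.5, q = 51. (Wedge: pb − ps = 2.)

Buyers pay 21.5; producers receive 19.5; quantity = 51.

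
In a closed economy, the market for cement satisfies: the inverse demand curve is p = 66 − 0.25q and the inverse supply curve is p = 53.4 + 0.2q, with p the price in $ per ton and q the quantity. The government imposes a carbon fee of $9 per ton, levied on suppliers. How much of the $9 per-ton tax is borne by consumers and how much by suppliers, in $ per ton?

Rewrite in direct form: qd = 264 − 4p and qs = 5p − 267.
Before the tax: set 264 − 4p = 5p − 267 → p* = $59, q* = 28.
With the tax collected from suppliers, supply shifts: qs = 5(p − 9) − 267.
Solving gives q = 8 with consumers paying $64 and suppliers receiving $55 (the $9 wedge).
Burden on consumers: $5; on suppliers: $4. (They sum to $9.)

Consumers bear $5 per ton; suppliers bear $4 per ton.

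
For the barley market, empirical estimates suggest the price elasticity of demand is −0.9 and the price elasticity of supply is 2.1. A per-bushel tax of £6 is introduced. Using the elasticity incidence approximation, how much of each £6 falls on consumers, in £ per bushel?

Consumers bear ≈ £4.2 per bushel.

Incidence ratio: consumers' share ≈ εs / (εs + |εd|) = 2.1 / (2.1 + 0.9) = 0.7.
So consumers bear ≈ 0.7 × £6 = £4.2; sellers bear £1.8.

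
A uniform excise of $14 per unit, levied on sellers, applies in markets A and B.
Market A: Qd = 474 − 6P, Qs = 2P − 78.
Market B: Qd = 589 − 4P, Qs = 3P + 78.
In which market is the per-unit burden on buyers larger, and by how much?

Market B, by $2.5.

Market A: pre-tax P* = $69, Q* = 60; post-tax Q = 39; per-unit burden on buyers = $3.5.
Market B: pre-tax P* = $73, Q* = 297; post-tax Q = 273; per-unit burden on buyers = $6.
Difference: $3.5 vs $6 → market B is larger by $2.5.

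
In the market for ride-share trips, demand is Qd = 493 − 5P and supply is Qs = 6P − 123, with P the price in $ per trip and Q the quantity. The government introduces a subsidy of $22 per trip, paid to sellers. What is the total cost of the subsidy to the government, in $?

Government outlay = $6006.

Without the subsidy, 493 − 5P = 6P − 123 gives 11P = 616, so P* = $56 and Q* = 213.
With a per-unit subsidy paid to sellers, each receives P + 22 per unit sold, so supply becomes Qs = 6(P + 22) − 123.
Solving gives Q = 273 with buyers paying $44 and sellers receiving $66 (the $22 wedge).
Outlay = t · Q = 22 · 273 = $6006.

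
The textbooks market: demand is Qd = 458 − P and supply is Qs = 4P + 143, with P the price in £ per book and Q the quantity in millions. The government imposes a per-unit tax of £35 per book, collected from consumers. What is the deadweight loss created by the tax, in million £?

Before the tax: set 458 − P = 4P + 143 → P* = £63, Q* = 395.
With the tax collected from consumers, demand (in seller-price terms) shifts: Qd = 458 − (P + 35).
Solving gives Q = 367 with consumers paying £91 and sellers receiving £56 (the £35 wedge).
Quantity falls by |ΔQ| = |395 − 367| = 28.
DWL = ½ · t · |ΔQ| = ½ · 35 · 28 = £490.

Deadweight loss = £490 million.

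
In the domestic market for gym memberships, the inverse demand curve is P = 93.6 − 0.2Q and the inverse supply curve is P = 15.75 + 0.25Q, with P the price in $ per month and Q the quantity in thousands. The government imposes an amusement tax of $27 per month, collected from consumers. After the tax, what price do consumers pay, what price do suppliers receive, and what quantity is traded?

Rewrite in direct form: Qd = 468 − 5P and Qs = 4P − 63.
Without the tax, 468 − 5P = 4P − 63 gives 9P = 531, so P* = $59 and Q* = 173.
With the tax collected from consumers, demand (in seller-price terms) shifts: Qd = 468 − 5(P + 27).
New equilibrium: consumers pay $71, suppliers receive $44, Q = 113. (Wedge: Pb − Ps = 27.)
The less price-elastic side of the market bears the larger share of a per-unit tax.

Consumers pay $71; suppliers receive $44; quantity = 113.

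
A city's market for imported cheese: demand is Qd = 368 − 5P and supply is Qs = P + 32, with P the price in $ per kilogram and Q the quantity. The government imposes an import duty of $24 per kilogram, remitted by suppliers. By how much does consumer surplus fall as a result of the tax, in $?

Consumer surplus falls by $312.

Before the tax: set 368 − 5P = P + 32 → P* = $56, Q* = 88.
With the tax collected from suppliers, supply shifts: Qs = (P − 24) + 32.
New equilibrium: consumers pay $60, suppliers receive $36, Q = 68. (Wedge: Pb − Ps = 24.)
ΔCS is the trapezoid between Q = 68 and Q = 88 of height $4: ½ · (88 + 68) · 4 = $312.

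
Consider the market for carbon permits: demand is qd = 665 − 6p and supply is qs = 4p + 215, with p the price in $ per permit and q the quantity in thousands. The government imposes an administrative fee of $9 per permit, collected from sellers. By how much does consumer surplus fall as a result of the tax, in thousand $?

Consumer surplus falls by $1383.12 thousand.

Before the tax: set 665 − 6p = 4p + 215 → p* = $45, q* = 395.
With the tax collected from sellers, supply shifts: qs = 4(p − 9) + 215.
New equilibrium: consumers pay $48.6, sellers receive $39.6, q = 373.4. (Wedge: pb − ps = 9.)
ΔCS is the trapezoid between Q = 373.4 and Q = 395 of height $3.6: ½ · (395 + 373.4) · 3.6 = $1383.12.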